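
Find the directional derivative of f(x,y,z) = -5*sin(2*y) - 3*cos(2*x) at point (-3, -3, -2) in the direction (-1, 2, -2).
-20*cos(6)/3 + 2*sin(6)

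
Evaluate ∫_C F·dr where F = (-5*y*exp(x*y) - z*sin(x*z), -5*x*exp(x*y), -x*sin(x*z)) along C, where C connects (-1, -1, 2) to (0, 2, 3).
-4 - cos(2) + 5*E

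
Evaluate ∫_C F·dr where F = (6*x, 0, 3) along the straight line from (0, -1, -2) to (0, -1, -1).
3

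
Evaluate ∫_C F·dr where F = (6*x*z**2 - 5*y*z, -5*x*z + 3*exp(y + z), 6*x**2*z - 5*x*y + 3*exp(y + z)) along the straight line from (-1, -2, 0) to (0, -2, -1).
3*(1 - E)*exp(-3)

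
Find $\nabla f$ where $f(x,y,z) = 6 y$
(0, 6, 0)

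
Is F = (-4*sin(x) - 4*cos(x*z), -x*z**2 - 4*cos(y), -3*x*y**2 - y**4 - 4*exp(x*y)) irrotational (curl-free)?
No, ∇×F = (-6*x*y + 2*x*z - 4*x*exp(x*y) - 4*y**3, 4*x*sin(x*z) + 3*y**2 + 4*y*exp(x*y), -z**2)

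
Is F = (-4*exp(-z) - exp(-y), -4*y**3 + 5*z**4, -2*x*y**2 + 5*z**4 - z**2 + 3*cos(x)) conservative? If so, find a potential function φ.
No, ∇×F = (-4*x*y - 20*z**3, 2*y**2 + 3*sin(x) + 4*exp(-z), -exp(-y)) ≠ 0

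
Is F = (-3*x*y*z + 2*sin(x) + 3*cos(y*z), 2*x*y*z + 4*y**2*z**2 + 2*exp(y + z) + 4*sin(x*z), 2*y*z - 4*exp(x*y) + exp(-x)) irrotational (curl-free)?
No, ∇×F = (-2*x*y - 4*x*exp(x*y) - 4*x*cos(x*z) - 8*y**2*z + 2*z - 2*exp(y + z), (y*(-3*x + 4*exp(x*y) - 3*sin(y*z))*exp(x) + 1)*exp(-x), z*(3*x + 2*y + 3*sin(y*z) + 4*cos(x*z)))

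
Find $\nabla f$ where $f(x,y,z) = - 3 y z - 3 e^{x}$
(-3*exp(x), -3*z, -3*y)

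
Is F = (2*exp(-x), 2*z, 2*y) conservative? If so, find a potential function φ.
Yes, F is conservative. φ = 2*y*z - 2*exp(-x)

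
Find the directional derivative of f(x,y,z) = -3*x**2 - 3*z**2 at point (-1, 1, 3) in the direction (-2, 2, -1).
2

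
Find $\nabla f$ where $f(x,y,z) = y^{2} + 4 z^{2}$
(0, 2*y, 8*z)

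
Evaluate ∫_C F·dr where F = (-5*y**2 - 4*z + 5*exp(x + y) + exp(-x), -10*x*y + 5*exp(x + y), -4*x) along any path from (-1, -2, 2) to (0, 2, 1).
-29 - 5*exp(-3) + E + 5*exp(2)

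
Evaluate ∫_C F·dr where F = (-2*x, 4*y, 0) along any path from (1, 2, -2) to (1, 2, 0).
0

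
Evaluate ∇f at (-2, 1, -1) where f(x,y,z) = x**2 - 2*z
(-4, 0, -2)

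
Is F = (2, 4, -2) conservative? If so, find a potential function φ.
Yes, F is conservative. φ = 2*x + 4*y - 2*z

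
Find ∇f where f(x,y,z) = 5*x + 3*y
(5, 3, 0)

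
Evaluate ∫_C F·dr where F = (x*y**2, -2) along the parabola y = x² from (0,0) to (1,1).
-11/6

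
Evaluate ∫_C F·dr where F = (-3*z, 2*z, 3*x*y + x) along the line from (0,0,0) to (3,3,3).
27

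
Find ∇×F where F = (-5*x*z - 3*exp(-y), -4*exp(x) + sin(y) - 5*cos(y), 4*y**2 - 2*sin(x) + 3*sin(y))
(8*y + 3*cos(y), -5*x + 2*cos(x), -4*exp(x) - 3*exp(-y))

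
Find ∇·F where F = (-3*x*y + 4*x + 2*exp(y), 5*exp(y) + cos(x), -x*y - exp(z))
-3*y + 5*exp(y) - exp(z) + 4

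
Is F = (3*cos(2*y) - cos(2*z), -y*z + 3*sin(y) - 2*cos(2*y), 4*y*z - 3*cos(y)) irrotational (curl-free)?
No, ∇×F = (y + 4*z + 3*sin(y), 2*sin(2*z), 6*sin(2*y))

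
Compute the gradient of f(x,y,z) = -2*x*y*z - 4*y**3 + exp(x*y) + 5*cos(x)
(-2*y*z + y*exp(x*y) - 5*sin(x), -2*x*z + x*exp(x*y) - 12*y**2, -2*x*y)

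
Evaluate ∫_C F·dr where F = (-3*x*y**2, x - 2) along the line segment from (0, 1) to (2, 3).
-36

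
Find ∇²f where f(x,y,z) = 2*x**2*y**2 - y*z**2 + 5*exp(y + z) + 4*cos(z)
4*x**2 + 4*y**2 - 2*y + 10*exp(y + z) - 4*cos(z)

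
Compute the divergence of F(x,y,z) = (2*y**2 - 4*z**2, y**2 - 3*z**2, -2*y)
2*y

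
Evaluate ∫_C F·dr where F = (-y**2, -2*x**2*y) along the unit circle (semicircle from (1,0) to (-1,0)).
4/3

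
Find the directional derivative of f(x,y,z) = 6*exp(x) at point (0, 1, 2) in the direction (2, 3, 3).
6*sqrt(22)/11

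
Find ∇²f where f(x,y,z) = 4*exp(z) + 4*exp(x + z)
4*exp(z) + 8*exp(x + z)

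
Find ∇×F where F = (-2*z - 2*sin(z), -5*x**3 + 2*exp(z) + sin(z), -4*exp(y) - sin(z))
(-4*exp(y) - 2*exp(z) - cos(z), -2*cos(z) - 2, -15*x**2)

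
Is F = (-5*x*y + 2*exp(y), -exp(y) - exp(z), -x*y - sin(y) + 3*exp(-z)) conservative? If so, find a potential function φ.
No, ∇×F = (-x + exp(z) - cos(y), y, 5*x - 2*exp(y)) ≠ 0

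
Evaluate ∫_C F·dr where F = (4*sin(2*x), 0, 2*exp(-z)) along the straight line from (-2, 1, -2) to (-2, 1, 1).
-(2 - 2*exp(3))*exp(-1)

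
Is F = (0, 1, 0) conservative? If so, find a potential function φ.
Yes, F is conservative. φ = y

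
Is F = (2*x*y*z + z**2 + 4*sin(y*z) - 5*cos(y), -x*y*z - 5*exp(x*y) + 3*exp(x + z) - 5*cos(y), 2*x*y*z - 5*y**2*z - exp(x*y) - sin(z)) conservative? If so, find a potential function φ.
No, ∇×F = (x*y + 2*x*z - x*exp(x*y) - 10*y*z - 3*exp(x + z), 2*x*y - 2*y*z + y*exp(x*y) + 4*y*cos(y*z) + 2*z, -2*x*z - y*z - 5*y*exp(x*y) - 4*z*cos(y*z) + 3*exp(x + z) - 5*sin(y)) ≠ 0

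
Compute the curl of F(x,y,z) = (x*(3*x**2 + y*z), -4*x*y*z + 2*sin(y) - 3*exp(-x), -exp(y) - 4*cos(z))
(4*x*y - exp(y), x*y, -x*z - 4*y*z + 3*exp(-x))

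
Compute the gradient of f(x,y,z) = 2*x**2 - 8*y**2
(4*x, -16*y, 0)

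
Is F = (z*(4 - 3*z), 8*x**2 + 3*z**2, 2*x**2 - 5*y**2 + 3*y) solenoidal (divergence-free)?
Yes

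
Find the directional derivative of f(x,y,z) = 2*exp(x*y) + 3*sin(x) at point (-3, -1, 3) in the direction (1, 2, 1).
sqrt(6)*(-14*exp(3) + 3*cos(3))/6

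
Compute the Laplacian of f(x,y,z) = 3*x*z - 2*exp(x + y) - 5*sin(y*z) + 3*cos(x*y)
-3*x**2*cos(x*y) + 5*y**2*sin(y*z) - 3*y**2*cos(x*y) + 5*z**2*sin(y*z) - 4*exp(x + y)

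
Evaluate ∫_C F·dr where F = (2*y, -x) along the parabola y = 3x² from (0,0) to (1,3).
0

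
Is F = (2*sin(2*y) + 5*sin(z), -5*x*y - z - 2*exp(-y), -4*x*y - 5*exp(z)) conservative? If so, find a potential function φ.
No, ∇×F = (1 - 4*x, 4*y + 5*cos(z), -5*y - 4*cos(2*y)) ≠ 0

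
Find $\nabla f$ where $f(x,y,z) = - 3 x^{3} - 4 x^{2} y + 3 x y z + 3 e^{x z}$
(-9*x**2 - 8*x*y + 3*y*z + 3*z*exp(x*z), x*(-4*x + 3*z), 3*x*(y + exp(x*z)))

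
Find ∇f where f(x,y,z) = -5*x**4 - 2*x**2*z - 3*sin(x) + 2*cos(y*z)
(-20*x**3 - 4*x*z - 3*cos(x), -2*z*sin(y*z), -2*x**2 - 2*y*sin(y*z))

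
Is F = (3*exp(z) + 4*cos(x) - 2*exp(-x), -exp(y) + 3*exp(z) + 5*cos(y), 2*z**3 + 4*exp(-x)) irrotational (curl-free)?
No, ∇×F = (-3*exp(z), 3*exp(z) + 4*exp(-x), 0)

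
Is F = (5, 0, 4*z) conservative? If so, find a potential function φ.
Yes, F is conservative. φ = 5*x + 2*z**2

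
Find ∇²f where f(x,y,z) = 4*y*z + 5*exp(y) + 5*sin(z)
5*exp(y) - 5*sin(z)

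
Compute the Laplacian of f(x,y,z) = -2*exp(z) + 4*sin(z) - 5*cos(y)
-2*exp(z) - 4*sin(z) + 5*cos(y)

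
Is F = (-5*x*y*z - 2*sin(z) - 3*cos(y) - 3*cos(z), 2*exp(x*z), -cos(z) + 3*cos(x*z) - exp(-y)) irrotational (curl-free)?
No, ∇×F = (-2*x*exp(x*z) + exp(-y), -5*x*y + 3*z*sin(x*z) + 3*sin(z) - 2*cos(z), 5*x*z + 2*z*exp(x*z) - 3*sin(y))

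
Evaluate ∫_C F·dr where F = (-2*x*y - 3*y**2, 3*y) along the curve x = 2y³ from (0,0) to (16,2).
-19182/35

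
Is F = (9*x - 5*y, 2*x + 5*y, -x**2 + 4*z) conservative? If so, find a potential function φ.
No, ∇×F = (0, 2*x, 7) ≠ 0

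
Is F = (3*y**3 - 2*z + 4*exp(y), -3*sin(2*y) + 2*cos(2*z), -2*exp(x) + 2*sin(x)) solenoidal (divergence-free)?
No, ∇·F = -6*cos(2*y)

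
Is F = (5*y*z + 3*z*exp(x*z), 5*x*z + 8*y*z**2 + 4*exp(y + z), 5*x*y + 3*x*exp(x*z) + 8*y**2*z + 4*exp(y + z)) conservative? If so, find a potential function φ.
Yes, F is conservative. φ = 5*x*y*z + 4*y**2*z**2 + 3*exp(x*z) + 4*exp(y + z)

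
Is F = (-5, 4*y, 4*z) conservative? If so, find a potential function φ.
Yes, F is conservative. φ = -5*x + 2*y**2 + 2*z**2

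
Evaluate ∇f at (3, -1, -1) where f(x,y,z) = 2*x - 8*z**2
(2, 0, 16)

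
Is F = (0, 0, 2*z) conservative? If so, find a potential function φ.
Yes, F is conservative. φ = z**2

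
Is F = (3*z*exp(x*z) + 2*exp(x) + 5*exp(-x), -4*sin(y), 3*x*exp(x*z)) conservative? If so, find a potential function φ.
Yes, F is conservative. φ = 2*exp(x) + 3*exp(x*z) + 4*cos(y) - 5*exp(-x)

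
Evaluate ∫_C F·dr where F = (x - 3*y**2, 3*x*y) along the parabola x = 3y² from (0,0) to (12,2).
36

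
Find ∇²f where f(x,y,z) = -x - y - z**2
-2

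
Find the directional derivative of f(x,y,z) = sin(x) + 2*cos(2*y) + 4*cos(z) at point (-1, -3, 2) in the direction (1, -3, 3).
sqrt(19)*(-12*sin(2) + cos(1) - 12*sin(6))/19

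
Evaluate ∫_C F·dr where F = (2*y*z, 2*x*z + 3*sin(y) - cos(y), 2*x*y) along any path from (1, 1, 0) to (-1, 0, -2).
-3 + sin(1) + 3*cos(1)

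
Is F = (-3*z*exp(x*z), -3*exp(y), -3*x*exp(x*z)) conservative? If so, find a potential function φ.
Yes, F is conservative. φ = -3*exp(y) - 3*exp(x*z)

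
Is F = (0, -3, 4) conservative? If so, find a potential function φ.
Yes, F is conservative. φ = -3*y + 4*z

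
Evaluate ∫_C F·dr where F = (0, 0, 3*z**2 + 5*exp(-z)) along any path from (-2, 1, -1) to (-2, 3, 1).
2 + 10*sinh(1)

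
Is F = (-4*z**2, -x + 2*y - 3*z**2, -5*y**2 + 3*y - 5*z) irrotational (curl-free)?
No, ∇×F = (-10*y + 6*z + 3, -8*z, -1)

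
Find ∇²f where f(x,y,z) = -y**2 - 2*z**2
-6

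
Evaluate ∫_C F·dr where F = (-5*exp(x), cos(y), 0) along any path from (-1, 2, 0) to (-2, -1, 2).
-sin(2) - sin(1) - 5*exp(-2) + 5*exp(-1)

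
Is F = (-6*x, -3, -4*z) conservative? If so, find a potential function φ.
Yes, F is conservative. φ = -3*x**2 - 3*y - 2*z**2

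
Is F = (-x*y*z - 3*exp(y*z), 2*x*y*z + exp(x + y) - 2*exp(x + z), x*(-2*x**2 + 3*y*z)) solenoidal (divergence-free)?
No, ∇·F = 3*x*y + 2*x*z - y*z + exp(x + y)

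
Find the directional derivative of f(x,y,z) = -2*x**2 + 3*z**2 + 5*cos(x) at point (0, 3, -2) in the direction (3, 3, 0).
0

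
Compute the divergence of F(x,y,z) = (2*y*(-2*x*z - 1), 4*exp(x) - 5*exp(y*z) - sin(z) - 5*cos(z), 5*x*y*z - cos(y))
5*x*y - 4*y*z - 5*z*exp(y*z)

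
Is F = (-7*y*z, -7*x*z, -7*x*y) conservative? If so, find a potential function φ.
Yes, F is conservative. φ = -7*x*y*z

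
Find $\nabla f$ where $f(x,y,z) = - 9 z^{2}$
(0, 0, -18*z)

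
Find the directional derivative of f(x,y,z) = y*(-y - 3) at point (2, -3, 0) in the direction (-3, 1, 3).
3*sqrt(19)/19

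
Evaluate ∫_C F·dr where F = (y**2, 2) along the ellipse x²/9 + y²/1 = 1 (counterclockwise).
0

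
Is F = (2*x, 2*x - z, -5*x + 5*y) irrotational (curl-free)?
No, ∇×F = (6, 5, 2)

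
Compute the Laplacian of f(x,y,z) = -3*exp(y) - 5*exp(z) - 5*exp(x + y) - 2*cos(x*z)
2*x**2*cos(x*z) + 2*z**2*cos(x*z) - 3*exp(y) - 5*exp(z) - 10*exp(x + y)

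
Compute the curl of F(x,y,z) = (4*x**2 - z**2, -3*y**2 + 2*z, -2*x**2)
(-2, 4*x - 2*z, 0)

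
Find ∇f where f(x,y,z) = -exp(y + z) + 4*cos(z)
(0, -exp(y + z), -exp(y + z) - 4*sin(z))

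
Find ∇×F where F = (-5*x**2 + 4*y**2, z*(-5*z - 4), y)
(10*z + 5, 0, -8*y)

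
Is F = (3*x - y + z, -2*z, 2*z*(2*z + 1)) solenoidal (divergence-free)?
No, ∇·F = 8*z + 5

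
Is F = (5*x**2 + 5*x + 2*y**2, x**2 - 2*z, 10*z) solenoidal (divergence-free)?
No, ∇·F = 10*x + 15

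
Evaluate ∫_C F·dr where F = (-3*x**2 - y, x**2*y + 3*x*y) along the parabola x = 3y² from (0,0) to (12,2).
-1612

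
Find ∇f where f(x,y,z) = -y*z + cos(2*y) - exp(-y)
(0, -z - 2*sin(2*y) + exp(-y), -y)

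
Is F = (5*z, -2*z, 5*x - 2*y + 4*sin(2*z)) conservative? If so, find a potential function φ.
Yes, F is conservative. φ = 5*x*z - 2*y*z - 2*cos(2*z)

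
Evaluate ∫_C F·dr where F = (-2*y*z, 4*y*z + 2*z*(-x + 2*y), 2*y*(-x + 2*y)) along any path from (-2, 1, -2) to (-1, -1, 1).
18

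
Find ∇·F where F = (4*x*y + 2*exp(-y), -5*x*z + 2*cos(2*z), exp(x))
4*y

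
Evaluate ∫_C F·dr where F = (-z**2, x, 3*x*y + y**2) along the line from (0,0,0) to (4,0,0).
0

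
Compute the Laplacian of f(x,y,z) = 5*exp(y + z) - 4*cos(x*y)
4*x**2*cos(x*y) + 4*y**2*cos(x*y) + 10*exp(y + z)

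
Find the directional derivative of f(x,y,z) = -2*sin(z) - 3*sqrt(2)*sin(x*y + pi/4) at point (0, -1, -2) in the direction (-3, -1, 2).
-sqrt(14)*(4*cos(2) + 9)/14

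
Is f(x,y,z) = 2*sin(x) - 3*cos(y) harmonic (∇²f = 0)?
No, ∇²f = -2*sin(x) + 3*cos(y)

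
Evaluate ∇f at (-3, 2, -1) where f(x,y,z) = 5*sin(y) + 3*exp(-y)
(0, 5*cos(2) - 3*exp(-2), 0)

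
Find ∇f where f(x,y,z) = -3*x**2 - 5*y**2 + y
(-6*x, 1 - 10*y, 0)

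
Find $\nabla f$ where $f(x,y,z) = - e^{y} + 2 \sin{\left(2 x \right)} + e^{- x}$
(4*cos(2*x) - exp(-x), -exp(y), 0)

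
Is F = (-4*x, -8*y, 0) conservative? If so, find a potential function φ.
Yes, F is conservative. φ = -2*x**2 - 4*y**2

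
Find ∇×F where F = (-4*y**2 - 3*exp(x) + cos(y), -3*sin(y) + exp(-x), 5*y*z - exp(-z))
(5*z, 0, 8*y + sin(y) - exp(-x))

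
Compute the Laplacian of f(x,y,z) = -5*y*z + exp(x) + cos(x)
exp(x) - cos(x)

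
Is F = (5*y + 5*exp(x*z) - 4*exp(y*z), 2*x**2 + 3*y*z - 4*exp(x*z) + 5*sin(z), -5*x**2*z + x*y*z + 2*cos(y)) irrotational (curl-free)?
No, ∇×F = (x*z + 4*x*exp(x*z) - 3*y - 2*sin(y) - 5*cos(z), 10*x*z + 5*x*exp(x*z) - y*z - 4*y*exp(y*z), 4*x - 4*z*exp(x*z) + 4*z*exp(y*z) - 5)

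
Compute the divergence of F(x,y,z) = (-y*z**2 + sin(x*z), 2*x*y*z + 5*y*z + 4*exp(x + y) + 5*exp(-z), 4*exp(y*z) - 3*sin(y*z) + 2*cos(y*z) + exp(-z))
2*x*z + 4*y*exp(y*z) - 2*y*sin(y*z) - 3*y*cos(y*z) + z*cos(x*z) + 5*z + 4*exp(x + y) - exp(-z)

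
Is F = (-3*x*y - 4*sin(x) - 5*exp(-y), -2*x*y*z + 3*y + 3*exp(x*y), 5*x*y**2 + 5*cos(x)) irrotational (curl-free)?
No, ∇×F = (12*x*y, -5*y**2 + 5*sin(x), 3*x - 2*y*z + 3*y*exp(x*y) - 5*exp(-y))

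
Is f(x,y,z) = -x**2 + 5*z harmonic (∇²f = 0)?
No, ∇²f = -2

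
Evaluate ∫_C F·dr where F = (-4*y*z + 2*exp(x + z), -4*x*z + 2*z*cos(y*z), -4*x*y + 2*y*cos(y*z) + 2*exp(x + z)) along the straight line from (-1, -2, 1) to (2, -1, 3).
-2*sin(3) + 2*sin(2) + 30 + 2*exp(5)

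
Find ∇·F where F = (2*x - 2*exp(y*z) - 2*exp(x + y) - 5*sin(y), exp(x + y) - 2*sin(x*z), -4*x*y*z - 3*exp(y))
-4*x*y - exp(x + y) + 2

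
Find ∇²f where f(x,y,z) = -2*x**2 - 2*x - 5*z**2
-14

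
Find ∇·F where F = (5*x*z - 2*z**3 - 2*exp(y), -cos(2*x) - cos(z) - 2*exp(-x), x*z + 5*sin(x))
x + 5*z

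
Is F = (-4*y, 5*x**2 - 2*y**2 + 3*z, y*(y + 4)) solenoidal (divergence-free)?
No, ∇·F = -4*y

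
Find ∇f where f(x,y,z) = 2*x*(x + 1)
(4*x + 2, 0, 0)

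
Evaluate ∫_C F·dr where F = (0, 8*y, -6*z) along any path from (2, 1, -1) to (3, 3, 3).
8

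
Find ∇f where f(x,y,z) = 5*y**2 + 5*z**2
(0, 10*y, 10*z)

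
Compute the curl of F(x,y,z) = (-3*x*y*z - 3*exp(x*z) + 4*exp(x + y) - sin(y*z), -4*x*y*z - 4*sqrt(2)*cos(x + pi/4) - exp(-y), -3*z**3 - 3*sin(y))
(4*x*y - 3*cos(y), -3*x*y - 3*x*exp(x*z) - y*cos(y*z), 3*x*z - 4*y*z + z*cos(y*z) - 4*exp(x + y) + 4*sqrt(2)*sin(x + pi/4))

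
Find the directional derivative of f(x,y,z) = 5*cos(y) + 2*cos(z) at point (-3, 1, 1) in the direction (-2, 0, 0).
0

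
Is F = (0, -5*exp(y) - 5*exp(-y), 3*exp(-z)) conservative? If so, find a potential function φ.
Yes, F is conservative. φ = -5*exp(y) - 3*exp(-z) + 5*exp(-y)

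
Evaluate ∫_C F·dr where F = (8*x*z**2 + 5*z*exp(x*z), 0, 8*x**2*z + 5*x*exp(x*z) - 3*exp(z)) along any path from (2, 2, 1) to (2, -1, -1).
((3 - 5*E)*exp(3) - 3*E + 5)*exp(-2)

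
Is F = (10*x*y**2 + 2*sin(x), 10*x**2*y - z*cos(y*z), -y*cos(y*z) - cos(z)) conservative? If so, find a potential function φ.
Yes, F is conservative. φ = 5*x**2*y**2 - sin(z) - sin(y*z) - 2*cos(x)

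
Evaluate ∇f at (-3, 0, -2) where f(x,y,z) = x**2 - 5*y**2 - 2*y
(-6, -2, 0)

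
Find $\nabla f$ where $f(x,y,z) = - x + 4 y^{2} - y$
(-1, 8*y - 1, 0)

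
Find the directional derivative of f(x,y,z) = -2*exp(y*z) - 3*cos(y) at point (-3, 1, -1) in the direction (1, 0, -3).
3*sqrt(10)*exp(-1)/5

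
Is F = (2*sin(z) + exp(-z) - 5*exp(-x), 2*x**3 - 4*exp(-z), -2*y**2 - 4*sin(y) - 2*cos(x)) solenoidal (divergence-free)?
No, ∇·F = 5*exp(-x)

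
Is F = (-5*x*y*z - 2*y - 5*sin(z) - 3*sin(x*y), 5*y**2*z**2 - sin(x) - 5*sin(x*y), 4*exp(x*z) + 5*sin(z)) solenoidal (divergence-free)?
No, ∇·F = 4*x*exp(x*z) - 5*x*cos(x*y) + 10*y*z**2 - 5*y*z - 3*y*cos(x*y) + 5*cos(z)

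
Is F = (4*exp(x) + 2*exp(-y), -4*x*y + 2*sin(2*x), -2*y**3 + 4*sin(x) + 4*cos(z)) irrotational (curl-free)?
No, ∇×F = (-6*y**2, -4*cos(x), -4*y + 4*cos(2*x) + 2*exp(-y))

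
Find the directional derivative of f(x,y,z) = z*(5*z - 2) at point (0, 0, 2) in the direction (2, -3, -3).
-27*sqrt(22)/11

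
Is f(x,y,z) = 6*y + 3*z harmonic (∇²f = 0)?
Yes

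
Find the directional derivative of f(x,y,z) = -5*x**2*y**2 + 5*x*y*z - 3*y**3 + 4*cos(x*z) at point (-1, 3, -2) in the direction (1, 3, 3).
4*sqrt(19)*(-72 + 5*sin(2))/19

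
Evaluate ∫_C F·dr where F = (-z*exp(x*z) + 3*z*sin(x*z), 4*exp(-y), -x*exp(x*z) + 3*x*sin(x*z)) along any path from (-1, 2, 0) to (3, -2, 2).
-cosh(6) - sinh(6) - 8*sinh(2) - 3*cos(6) + 4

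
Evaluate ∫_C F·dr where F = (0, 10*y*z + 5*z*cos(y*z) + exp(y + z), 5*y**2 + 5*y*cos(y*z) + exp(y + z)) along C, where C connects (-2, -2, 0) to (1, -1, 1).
-5*sin(1) - exp(-2) + 6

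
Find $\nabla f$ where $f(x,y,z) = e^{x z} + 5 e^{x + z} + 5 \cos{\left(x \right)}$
(z*exp(x*z) + 5*exp(x + z) - 5*sin(x), 0, x*exp(x*z) + 5*exp(x + z))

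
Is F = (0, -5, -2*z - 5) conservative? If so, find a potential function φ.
Yes, F is conservative. φ = -5*y - z**2 - 5*z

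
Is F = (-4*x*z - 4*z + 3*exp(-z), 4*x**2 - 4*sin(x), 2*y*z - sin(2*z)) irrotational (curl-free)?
No, ∇×F = (2*z, -4*x - 4 - 3*exp(-z), 8*x - 4*cos(x))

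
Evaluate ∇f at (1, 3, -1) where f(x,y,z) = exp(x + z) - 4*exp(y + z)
(1, -4*exp(2), 1 - 4*exp(2))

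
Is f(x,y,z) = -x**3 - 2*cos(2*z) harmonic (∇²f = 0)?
No, ∇²f = -6*x + 8*cos(2*z)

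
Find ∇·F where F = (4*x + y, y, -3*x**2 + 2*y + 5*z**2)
10*z + 5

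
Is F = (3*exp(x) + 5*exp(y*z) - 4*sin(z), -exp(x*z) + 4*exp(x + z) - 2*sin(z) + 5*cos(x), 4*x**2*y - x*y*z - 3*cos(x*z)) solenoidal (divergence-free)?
No, ∇·F = -x*y + 3*x*sin(x*z) + 3*exp(x)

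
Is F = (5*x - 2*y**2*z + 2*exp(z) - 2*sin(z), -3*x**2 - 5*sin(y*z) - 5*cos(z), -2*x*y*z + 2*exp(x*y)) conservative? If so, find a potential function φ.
No, ∇×F = (-2*x*z + 2*x*exp(x*y) + 5*y*cos(y*z) - 5*sin(z), -2*y**2 + 2*y*z - 2*y*exp(x*y) + 2*exp(z) - 2*cos(z), -6*x + 4*y*z) ≠ 0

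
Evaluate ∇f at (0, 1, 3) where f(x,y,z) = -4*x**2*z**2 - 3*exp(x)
(-3, 0, 0)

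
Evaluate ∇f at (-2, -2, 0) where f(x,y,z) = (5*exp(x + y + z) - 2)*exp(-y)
(5*exp(-2), 2*exp(2), 5*exp(-2))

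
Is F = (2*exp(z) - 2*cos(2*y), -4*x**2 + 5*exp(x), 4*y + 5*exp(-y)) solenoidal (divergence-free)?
Yes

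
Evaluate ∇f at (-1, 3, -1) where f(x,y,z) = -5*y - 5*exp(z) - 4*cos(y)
(0, -5 + 4*sin(3), -5*exp(-1))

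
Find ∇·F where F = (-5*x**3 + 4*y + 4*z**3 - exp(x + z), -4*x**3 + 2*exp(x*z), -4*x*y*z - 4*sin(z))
-15*x**2 - 4*x*y - exp(x + z) - 4*cos(z)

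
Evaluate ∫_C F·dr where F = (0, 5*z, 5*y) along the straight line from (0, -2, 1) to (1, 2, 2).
30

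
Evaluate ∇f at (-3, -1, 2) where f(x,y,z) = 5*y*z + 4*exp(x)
(4*exp(-3), 10, -5)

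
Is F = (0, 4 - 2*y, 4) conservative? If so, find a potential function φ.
Yes, F is conservative. φ = -y**2 + 4*y + 4*z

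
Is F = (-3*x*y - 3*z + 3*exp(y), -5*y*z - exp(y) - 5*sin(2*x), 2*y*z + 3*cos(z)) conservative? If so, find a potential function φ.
No, ∇×F = (5*y + 2*z, -3, 3*x - 3*exp(y) - 10*cos(2*x)) ≠ 0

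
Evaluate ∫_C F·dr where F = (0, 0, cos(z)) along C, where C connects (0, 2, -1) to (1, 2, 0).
sin(1)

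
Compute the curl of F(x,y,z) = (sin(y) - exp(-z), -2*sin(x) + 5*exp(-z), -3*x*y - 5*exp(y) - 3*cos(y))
(-3*x - 5*exp(y) + 3*sin(y) + 5*exp(-z), 3*y + exp(-z), -2*cos(x) - cos(y))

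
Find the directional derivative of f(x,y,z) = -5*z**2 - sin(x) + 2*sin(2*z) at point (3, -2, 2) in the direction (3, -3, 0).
-sqrt(2)*cos(3)/2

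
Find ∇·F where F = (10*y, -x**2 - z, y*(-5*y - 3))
0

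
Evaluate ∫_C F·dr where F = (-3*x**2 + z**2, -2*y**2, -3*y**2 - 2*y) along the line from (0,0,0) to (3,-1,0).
-79/3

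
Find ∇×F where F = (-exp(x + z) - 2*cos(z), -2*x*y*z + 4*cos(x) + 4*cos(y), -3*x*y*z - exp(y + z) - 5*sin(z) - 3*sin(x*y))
(2*x*y - 3*x*z - 3*x*cos(x*y) - exp(y + z), 3*y*z + 3*y*cos(x*y) - exp(x + z) + 2*sin(z), -2*y*z - 4*sin(x))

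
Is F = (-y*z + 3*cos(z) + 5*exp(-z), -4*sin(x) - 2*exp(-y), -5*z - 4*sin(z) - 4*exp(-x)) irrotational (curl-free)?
No, ∇×F = (0, -y - 3*sin(z) - 5*exp(-z) - 4*exp(-x), z - 4*cos(x))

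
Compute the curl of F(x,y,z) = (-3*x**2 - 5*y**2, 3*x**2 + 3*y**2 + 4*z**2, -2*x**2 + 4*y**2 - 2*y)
(8*y - 8*z - 2, 4*x, 6*x + 10*y)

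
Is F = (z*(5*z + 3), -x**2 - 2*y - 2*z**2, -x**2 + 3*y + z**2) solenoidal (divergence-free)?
No, ∇·F = 2*z - 2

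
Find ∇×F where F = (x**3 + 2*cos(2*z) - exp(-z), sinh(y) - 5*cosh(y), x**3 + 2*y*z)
(2*z, -3*x**2 - 4*sin(2*z) + exp(-z), 0)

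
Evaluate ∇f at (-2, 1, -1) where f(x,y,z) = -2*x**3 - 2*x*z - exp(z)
(-22, 0, 4 - exp(-1))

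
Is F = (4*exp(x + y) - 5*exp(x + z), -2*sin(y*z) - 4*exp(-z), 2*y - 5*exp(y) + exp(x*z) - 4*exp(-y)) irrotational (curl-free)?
No, ∇×F = (2*y*cos(y*z) - 5*exp(y) + 2 - 4*exp(-z) + 4*exp(-y), -z*exp(x*z) - 5*exp(x + z), -4*exp(x + y))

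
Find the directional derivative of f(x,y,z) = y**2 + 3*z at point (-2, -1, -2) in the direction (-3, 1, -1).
-5*sqrt(11)/11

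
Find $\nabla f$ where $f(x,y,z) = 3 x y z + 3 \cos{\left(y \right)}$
(3*y*z, 3*x*z - 3*sin(y), 3*x*y)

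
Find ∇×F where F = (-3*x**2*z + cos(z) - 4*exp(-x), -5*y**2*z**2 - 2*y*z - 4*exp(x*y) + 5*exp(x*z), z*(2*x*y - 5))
(2*x*z - 5*x*exp(x*z) + 10*y**2*z + 2*y, -3*x**2 - 2*y*z - sin(z), -4*y*exp(x*y) + 5*z*exp(x*z))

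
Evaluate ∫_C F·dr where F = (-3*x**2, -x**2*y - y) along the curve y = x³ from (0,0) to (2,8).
-136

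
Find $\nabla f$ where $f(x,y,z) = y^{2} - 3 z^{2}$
(0, 2*y, -6*z)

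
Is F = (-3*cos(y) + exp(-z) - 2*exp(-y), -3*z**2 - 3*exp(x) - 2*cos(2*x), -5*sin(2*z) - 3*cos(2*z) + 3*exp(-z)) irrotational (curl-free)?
No, ∇×F = (6*z, -exp(-z), -3*exp(x) + 4*sin(2*x) - 3*sin(y) - 2*exp(-y))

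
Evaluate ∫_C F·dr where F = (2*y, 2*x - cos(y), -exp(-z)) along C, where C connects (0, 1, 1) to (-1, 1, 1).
-2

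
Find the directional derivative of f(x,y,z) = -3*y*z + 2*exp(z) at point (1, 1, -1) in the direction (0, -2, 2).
sqrt(2)*(1 - 3*E)*exp(-1)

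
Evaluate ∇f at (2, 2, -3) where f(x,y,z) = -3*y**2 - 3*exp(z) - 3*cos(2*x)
(6*sin(4), -12, -3*exp(-3))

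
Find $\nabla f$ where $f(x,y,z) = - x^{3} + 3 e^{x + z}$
(-3*x**2 + 3*exp(x + z), 0, 3*exp(x + z))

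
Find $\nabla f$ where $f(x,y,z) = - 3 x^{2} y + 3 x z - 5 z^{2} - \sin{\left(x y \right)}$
(-6*x*y - y*cos(x*y) + 3*z, -x*(3*x + cos(x*y)), 3*x - 10*z)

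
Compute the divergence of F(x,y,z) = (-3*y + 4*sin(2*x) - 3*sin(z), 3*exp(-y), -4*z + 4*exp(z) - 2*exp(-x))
4*exp(z) + 8*cos(2*x) - 4 - 3*exp(-y)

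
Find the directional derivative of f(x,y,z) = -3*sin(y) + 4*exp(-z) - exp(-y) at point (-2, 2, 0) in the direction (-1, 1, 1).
sqrt(3)*(-4*exp(2) + 1 - 3*exp(2)*cos(2))*exp(-2)/3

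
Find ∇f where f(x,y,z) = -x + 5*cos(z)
(-1, 0, -5*sin(z))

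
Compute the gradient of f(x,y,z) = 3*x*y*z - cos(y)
(3*y*z, 3*x*z + sin(y), 3*x*y)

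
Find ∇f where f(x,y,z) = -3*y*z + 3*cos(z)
(0, -3*z, -3*y - 3*sin(z))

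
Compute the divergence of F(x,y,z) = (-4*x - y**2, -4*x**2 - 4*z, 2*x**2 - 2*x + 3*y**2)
-4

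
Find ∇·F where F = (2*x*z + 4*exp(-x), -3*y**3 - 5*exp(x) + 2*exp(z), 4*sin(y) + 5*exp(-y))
-9*y**2 + 2*z - 4*exp(-x)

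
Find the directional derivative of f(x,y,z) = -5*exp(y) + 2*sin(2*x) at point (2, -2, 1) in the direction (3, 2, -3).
sqrt(22)*(6*exp(2)*cos(4) - 5)*exp(-2)/11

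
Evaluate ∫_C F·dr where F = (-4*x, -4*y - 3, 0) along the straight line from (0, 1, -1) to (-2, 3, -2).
-30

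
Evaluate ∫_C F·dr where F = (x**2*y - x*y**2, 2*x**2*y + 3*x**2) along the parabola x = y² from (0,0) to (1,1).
31/35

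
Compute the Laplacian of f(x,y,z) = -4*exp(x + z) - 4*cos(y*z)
4*y**2*cos(y*z) + 4*z**2*cos(y*z) - 8*exp(x + z)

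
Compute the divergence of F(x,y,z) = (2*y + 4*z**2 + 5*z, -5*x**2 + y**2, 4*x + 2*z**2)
2*y + 4*z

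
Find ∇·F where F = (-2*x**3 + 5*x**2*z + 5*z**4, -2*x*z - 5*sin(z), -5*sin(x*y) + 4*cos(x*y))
2*x*(-3*x + 5*z)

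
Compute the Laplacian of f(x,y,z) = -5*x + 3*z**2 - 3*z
6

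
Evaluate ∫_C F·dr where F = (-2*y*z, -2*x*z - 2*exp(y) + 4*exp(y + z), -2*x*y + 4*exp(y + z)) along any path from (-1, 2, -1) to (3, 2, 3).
-32 - 4*E + 4*exp(5)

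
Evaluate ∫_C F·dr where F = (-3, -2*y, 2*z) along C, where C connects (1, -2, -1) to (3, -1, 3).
5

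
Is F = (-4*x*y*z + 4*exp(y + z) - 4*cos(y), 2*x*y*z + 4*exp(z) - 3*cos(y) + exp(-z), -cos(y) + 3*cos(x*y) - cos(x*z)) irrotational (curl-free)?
No, ∇×F = (-2*x*y - 3*x*sin(x*y) - 4*exp(z) + sin(y) + exp(-z), -4*x*y + 3*y*sin(x*y) - z*sin(x*z) + 4*exp(y + z), 4*x*z + 2*y*z - 4*exp(y + z) - 4*sin(y))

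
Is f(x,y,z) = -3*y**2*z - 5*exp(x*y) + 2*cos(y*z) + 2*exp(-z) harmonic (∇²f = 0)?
No, ∇²f = -5*x**2*exp(x*y) - 5*y**2*exp(x*y) - 2*y**2*cos(y*z) - 2*z**2*cos(y*z) - 6*z + 2*exp(-z)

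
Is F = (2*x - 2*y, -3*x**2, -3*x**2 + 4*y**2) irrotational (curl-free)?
No, ∇×F = (8*y, 6*x, 2 - 6*x)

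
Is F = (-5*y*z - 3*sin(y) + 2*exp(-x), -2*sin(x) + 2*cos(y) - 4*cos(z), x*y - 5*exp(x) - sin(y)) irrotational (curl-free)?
No, ∇×F = (x - 4*sin(z) - cos(y), -6*y + 5*exp(x), 5*z - 2*cos(x) + 3*cos(y))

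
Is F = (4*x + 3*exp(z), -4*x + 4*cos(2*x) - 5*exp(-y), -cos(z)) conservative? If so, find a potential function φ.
No, ∇×F = (0, 3*exp(z), -8*sin(2*x) - 4) ≠ 0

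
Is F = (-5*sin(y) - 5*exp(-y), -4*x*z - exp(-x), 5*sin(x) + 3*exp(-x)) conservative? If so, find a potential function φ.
No, ∇×F = (4*x, -5*cos(x) + 3*exp(-x), -4*z + 5*cos(y) - 5*exp(-y) + exp(-x)) ≠ 0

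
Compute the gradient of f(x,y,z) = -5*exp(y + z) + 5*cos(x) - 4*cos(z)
(-5*sin(x), -5*exp(y + z), -5*exp(y + z) + 4*sin(z))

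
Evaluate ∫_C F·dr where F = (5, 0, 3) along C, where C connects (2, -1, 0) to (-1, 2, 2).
-9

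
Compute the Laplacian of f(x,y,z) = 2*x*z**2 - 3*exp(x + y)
4*x - 6*exp(x + y)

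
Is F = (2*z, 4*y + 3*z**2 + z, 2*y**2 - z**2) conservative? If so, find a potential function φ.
No, ∇×F = (4*y - 6*z - 1, 2, 0) ≠ 0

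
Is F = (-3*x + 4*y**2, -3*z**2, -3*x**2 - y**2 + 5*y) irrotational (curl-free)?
No, ∇×F = (-2*y + 6*z + 5, 6*x, -8*y)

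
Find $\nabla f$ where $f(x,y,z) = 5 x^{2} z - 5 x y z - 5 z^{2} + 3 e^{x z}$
(z*(10*x - 5*y + 3*exp(x*z)), -5*x*z, 5*x**2 - 5*x*y + 3*x*exp(x*z) - 10*z)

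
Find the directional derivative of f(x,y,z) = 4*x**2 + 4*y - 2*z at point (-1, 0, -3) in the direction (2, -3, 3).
-17*sqrt(22)/11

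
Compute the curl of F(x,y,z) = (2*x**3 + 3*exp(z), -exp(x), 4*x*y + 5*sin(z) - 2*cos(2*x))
(4*x, -4*y + 3*exp(z) - 4*sin(2*x), -exp(x))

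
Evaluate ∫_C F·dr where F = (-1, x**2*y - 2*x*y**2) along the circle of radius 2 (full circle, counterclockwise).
-8*pi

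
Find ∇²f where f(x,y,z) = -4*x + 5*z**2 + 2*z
10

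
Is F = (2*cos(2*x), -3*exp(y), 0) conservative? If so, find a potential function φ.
Yes, F is conservative. φ = -3*exp(y) + sin(2*x)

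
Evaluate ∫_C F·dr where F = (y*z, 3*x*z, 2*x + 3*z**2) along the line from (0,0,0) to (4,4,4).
496/3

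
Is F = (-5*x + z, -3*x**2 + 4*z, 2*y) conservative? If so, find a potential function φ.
No, ∇×F = (-2, 1, -6*x) ≠ 0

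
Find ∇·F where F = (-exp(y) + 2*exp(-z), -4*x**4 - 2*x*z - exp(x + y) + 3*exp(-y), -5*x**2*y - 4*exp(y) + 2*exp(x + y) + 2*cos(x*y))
(-exp(x + 2*y) - 3)*exp(-y)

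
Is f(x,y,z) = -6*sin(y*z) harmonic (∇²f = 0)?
No, ∇²f = 6*(y**2 + z**2)*sin(y*z)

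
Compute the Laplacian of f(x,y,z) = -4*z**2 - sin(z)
sin(z) - 8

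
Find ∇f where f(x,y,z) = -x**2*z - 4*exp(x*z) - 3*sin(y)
(2*z*(-x - 2*exp(x*z)), -3*cos(y), x*(-x - 4*exp(x*z)))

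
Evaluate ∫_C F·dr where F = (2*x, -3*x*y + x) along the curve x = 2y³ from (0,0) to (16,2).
1128/5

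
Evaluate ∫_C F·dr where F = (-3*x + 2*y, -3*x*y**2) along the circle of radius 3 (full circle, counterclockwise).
-315*pi/4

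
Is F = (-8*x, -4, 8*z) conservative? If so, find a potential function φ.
Yes, F is conservative. φ = -4*x**2 - 4*y + 4*z**2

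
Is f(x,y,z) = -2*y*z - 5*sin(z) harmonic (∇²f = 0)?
No, ∇²f = 5*sin(z)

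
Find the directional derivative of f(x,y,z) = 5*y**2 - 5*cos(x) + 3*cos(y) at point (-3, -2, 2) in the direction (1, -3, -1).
sqrt(11)*(-9*sin(2) - 5*sin(3) + 60)/11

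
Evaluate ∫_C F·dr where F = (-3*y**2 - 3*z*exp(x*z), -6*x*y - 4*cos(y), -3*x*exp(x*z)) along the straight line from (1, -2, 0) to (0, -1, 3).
-4*sin(2) + 4*sin(1) + 12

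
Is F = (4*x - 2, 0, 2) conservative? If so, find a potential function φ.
Yes, F is conservative. φ = 2*x**2 - 2*x + 2*z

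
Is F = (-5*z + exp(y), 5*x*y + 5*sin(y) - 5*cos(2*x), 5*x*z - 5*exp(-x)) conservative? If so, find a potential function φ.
No, ∇×F = (0, -5*z - 5 - 5*exp(-x), 5*y - exp(y) + 10*sin(2*x)) ≠ 0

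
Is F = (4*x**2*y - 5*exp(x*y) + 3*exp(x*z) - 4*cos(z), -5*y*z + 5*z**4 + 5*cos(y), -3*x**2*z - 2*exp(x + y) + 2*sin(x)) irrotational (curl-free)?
No, ∇×F = (5*y - 20*z**3 - 2*exp(x + y), 6*x*z + 3*x*exp(x*z) + 2*exp(x + y) + 4*sin(z) - 2*cos(x), x*(-4*x + 5*exp(x*y)))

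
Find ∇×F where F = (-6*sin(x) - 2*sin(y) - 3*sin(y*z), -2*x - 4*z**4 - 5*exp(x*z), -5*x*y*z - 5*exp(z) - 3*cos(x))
(-5*x*z + 5*x*exp(x*z) + 16*z**3, 5*y*z - 3*y*cos(y*z) - 3*sin(x), -5*z*exp(x*z) + 3*z*cos(y*z) + 2*cos(y) - 2)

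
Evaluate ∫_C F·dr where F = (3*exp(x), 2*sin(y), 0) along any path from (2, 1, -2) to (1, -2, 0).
-3*exp(2) - 2*cos(2) + 2*cos(1) + 3*E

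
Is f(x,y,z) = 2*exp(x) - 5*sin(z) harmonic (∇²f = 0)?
No, ∇²f = 2*exp(x) + 5*sin(z)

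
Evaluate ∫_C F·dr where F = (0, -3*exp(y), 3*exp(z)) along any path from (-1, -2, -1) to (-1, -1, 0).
-6*exp(-1) + 3*exp(-2) + 3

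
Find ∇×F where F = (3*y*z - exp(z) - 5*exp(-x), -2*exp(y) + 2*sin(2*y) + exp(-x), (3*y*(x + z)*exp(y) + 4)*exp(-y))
(3*x + 3*z - 4*exp(-y), -exp(z), -3*z - exp(-x))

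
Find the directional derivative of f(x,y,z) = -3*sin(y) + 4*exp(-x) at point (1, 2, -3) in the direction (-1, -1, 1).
sqrt(3)*(E*cos(2) + 4/3)*exp(-1)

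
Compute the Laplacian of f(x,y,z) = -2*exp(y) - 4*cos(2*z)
-2*exp(y) + 16*cos(2*z)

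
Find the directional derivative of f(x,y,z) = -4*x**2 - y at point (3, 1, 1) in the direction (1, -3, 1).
-21*sqrt(11)/11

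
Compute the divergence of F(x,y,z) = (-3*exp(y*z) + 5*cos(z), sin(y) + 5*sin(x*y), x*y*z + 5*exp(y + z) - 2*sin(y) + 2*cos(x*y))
x*y + 5*x*cos(x*y) + 5*exp(y + z) + cos(y)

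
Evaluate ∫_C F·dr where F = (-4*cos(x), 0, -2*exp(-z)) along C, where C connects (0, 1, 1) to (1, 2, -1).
-4*sin(1) + 4*sinh(1)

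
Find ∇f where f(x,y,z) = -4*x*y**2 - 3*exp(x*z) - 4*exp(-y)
(-4*y**2 - 3*z*exp(x*z), -8*x*y + 4*exp(-y), -3*x*exp(x*z))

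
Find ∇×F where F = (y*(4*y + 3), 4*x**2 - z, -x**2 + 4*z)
(1, 2*x, 8*x - 8*y - 3)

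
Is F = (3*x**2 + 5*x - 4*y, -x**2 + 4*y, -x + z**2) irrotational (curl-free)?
No, ∇×F = (0, 1, 4 - 2*x)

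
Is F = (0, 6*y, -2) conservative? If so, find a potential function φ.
Yes, F is conservative. φ = 3*y**2 - 2*z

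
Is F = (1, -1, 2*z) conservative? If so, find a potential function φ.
Yes, F is conservative. φ = x - y + z**2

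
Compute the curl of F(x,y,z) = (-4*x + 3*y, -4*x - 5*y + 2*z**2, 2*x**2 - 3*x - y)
(-4*z - 1, 3 - 4*x, -7)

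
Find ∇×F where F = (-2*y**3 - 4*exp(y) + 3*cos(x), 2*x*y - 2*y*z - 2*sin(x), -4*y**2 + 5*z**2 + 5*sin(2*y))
(-6*y + 10*cos(2*y), 0, 6*y**2 + 2*y + 4*exp(y) - 2*cos(x))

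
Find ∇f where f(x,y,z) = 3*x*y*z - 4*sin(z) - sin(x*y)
(y*(3*z - cos(x*y)), x*(3*z - cos(x*y)), 3*x*y - 4*cos(z))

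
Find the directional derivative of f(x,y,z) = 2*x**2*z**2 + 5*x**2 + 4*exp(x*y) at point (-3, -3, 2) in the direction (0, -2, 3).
24*sqrt(13)*(9 + exp(9))/13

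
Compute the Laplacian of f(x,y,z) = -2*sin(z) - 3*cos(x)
2*sin(z) + 3*cos(x)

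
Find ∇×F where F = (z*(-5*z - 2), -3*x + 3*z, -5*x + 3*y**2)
(6*y - 3, 3 - 10*z, -3)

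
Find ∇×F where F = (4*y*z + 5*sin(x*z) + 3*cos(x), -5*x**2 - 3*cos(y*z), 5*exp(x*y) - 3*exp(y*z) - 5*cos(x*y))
(5*x*exp(x*y) + 5*x*sin(x*y) - 3*y*sin(y*z) - 3*z*exp(y*z), 5*x*cos(x*z) - 5*y*exp(x*y) - 5*y*sin(x*y) + 4*y, -10*x - 4*z)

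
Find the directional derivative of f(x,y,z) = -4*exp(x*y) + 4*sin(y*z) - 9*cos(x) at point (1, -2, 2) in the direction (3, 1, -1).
sqrt(11)*(16*exp(2)*cos(4) + 20 + 27*exp(2)*sin(1))*exp(-2)/11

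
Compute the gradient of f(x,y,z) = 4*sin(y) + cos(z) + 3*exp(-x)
(-3*exp(-x), 4*cos(y), -sin(z))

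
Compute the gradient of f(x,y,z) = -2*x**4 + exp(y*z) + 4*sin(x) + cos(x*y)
(-8*x**3 - y*sin(x*y) + 4*cos(x), -x*sin(x*y) + z*exp(y*z), y*exp(y*z))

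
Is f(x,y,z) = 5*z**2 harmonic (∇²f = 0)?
No, ∇²f = 10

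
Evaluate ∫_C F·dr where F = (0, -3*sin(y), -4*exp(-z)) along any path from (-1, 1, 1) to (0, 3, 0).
3*cos(3) - 3*cos(1) - 4*exp(-1) + 4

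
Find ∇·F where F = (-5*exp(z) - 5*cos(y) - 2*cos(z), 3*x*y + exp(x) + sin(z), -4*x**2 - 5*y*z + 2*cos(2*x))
3*x - 5*y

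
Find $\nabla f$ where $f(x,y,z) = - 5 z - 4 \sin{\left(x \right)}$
(-4*cos(x), 0, -5)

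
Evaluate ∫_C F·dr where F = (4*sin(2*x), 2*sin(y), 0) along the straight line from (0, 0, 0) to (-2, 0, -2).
2 - 2*cos(4)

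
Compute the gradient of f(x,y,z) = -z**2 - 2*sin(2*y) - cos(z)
(0, -4*cos(2*y), -2*z + sin(z))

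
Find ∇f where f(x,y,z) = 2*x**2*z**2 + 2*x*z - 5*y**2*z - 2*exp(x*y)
(4*x*z**2 - 2*y*exp(x*y) + 2*z, -2*x*exp(x*y) - 10*y*z, 4*x**2*z + 2*x - 5*y**2)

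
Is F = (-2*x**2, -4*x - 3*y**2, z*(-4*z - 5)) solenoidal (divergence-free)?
No, ∇·F = -4*x - 6*y - 8*z - 5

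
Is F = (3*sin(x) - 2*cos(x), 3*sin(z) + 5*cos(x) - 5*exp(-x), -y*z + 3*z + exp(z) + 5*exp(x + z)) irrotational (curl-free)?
No, ∇×F = (-z - 3*cos(z), -5*exp(x + z), -5*sin(x) + 5*exp(-x))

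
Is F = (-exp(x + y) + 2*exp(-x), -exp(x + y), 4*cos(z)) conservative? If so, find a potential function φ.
Yes, F is conservative. φ = -exp(x + y) + 4*sin(z) - 2*exp(-x)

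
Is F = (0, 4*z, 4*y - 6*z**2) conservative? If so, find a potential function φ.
Yes, F is conservative. φ = 2*z*(2*y - z**2)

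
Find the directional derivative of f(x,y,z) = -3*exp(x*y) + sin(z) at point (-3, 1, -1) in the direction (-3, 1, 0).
9*sqrt(10)*exp(-3)/5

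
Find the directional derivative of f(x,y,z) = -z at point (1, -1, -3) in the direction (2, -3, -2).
2*sqrt(17)/17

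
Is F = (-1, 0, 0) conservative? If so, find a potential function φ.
Yes, F is conservative. φ = -x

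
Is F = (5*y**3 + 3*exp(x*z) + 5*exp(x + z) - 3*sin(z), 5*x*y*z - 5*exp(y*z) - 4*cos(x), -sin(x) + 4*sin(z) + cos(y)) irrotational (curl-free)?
No, ∇×F = (-5*x*y + 5*y*exp(y*z) - sin(y), 3*x*exp(x*z) + 5*exp(x + z) + cos(x) - 3*cos(z), -15*y**2 + 5*y*z + 4*sin(x))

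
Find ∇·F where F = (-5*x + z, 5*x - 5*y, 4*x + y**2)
-10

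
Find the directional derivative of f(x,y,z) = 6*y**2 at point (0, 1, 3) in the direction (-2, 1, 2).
4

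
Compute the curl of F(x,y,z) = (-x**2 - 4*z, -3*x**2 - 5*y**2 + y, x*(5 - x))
(0, 2*x - 9, -6*x)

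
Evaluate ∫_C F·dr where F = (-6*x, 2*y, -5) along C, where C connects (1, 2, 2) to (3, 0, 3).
-33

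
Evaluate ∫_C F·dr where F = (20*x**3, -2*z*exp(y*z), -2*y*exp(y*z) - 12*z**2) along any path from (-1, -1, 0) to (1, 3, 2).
-2*exp(6) - 30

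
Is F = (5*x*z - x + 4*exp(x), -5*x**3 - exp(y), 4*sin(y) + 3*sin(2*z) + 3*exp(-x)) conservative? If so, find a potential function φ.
No, ∇×F = (4*cos(y), 5*x + 3*exp(-x), -15*x**2) ≠ 0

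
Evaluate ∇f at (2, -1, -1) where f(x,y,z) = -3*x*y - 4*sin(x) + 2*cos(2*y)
(3 - 4*cos(2), -6 + 4*sin(2), 0)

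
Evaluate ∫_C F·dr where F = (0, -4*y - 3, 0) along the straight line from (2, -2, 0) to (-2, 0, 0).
2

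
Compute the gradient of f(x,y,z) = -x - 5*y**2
(-1, -10*y, 0)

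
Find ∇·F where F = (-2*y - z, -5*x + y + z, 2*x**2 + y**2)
1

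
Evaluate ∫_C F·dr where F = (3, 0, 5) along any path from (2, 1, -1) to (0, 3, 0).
-1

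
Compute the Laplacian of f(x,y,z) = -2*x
0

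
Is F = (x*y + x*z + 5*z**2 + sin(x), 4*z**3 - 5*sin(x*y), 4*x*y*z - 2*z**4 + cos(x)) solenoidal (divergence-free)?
No, ∇·F = 4*x*y - 5*x*cos(x*y) + y - 8*z**3 + z + cos(x)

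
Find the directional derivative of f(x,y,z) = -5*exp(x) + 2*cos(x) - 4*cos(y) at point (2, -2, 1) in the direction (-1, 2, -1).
sqrt(6)*(-sin(2) + 5*exp(2)/6)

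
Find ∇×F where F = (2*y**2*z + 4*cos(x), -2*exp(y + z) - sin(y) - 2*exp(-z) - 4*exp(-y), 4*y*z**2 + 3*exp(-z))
(4*z**2 + 2*exp(y + z) - 2*exp(-z), 2*y**2, -4*y*z)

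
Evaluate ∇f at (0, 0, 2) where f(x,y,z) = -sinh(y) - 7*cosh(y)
(0, -1, 0)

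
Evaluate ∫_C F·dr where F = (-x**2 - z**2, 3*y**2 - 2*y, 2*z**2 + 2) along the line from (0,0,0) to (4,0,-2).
-36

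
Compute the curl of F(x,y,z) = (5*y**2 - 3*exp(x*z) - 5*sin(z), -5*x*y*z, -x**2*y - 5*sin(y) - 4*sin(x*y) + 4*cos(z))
(-x**2 + 5*x*y - 4*x*cos(x*y) - 5*cos(y), 2*x*y - 3*x*exp(x*z) + 4*y*cos(x*y) - 5*cos(z), 5*y*(-z - 2))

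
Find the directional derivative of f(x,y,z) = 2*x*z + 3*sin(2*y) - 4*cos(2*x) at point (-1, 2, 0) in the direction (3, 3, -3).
2*sqrt(3)*(-4*sin(2) + 3*cos(4) + 1)/3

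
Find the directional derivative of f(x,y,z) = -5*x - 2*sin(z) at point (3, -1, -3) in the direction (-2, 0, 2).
sqrt(2)*(5/2 - cos(3))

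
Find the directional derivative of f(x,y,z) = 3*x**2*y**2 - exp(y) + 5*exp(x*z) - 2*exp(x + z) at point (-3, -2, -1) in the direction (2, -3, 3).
sqrt(22)*(-55*exp(7) - 10 + 3*exp(2) + 180*exp(4))*exp(-4)/22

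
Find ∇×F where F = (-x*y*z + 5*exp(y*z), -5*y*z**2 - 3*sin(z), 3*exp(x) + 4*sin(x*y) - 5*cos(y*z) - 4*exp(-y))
(4*x*cos(x*y) + 10*y*z + 5*z*sin(y*z) + 3*cos(z) + 4*exp(-y), -x*y + 5*y*exp(y*z) - 4*y*cos(x*y) - 3*exp(x), z*(x - 5*exp(y*z)))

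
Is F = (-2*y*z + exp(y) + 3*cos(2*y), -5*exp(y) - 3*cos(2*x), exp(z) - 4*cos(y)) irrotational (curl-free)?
No, ∇×F = (4*sin(y), -2*y, 2*z - exp(y) + 6*sin(2*x) + 6*sin(2*y))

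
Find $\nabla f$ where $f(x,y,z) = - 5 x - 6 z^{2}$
(-5, 0, -12*z)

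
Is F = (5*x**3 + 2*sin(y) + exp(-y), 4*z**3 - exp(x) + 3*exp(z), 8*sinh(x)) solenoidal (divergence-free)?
No, ∇·F = 15*x**2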